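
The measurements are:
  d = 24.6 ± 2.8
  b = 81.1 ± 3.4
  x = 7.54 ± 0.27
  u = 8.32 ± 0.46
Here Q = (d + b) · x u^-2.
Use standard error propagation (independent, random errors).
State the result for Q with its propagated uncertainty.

11.5 ± 1.42

Let w = d + b = 106. δw = √(δd² + δb²) = √(7.84 + 11.6) = 4.40, so δw/w = 0.0417.
Q is then a monomial in w, x, u:
δQ/Q = √((δw/w)² + (1·δx/x)² + (-2·δu/u)²) = √(0.00174 + 0.00128 + 0.0122) = 0.123
Q = 11.5, so δQ = 0.123 × 11.5 = 1.42.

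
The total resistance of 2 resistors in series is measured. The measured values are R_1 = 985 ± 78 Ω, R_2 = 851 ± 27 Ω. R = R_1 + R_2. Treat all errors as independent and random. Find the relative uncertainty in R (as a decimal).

Each term contributes (cᵢ δxᵢ)² to (δR)²:
  (δR_1)² = 6080;  (δR_2)² = 729
δR = √(6810) = 82.5 Ω
R = 1840 Ω, so δR/R = 82.5/1840 = 0.0450.

0.0450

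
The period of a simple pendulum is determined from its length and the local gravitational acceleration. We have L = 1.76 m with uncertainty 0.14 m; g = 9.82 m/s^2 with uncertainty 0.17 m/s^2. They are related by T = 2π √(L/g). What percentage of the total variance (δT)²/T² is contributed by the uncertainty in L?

(δT/T)² = (½·δL/L)² + (−½·δg/g)²
  L term: (0.5×0.0795)² = 0.00158
  g term: (-0.5×0.0173)² = 7.49e-05
Total = 0.00166. Share from L = 0.00158/0.00166 = 0.955.

95.5%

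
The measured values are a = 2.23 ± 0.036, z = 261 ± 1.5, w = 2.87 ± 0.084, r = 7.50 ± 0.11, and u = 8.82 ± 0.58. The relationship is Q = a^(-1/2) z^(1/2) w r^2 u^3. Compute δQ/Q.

0.202

Each factor contributes (exponent × relative error)² to (δQ/Q)²:
  (−½·δa/a)² = (-0.5×0.0161)² = 6.52e-05;  (½·δz/z)² = (0.5×0.00575)² = 8.26e-06;  (1·δw/w)² = (1×0.0293)² = 0.000857;  (2·δr/r)² = (2×0.0147)² = 0.000860;  (3·δu/u)² = (3×0.0658)² = 0.0389
δQ/Q = √(0.0407) = 0.202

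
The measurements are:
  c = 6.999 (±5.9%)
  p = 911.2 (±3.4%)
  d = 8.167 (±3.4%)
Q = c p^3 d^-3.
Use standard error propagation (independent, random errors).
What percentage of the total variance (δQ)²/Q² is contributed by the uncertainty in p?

42.8%

(δQ/Q)² = (1·δc/c)² + (3·δp/p)² + (-3·δd/d)²
  c term: (1×0.0590)² = 0.00348
  p term: (3×0.0340)² = 0.0104
  d term: (-3×0.0340)² = 0.0104
Total = 0.0243. Share from p = 0.0104/0.0243 = 0.428.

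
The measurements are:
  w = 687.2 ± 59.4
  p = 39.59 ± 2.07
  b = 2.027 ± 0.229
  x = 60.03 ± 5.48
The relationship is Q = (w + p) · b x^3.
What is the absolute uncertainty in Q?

9.79e+07

Let u = w + p = 726.8. δu = √(δw² + δp²) = √(3530 + 4.28) = 59.4, so δu/u = 0.0818.
Q is then a monomial in u, b, x:
δQ/Q = √((δu/u)² + (1·δb/b)² + (3·δx/x)²) = √(0.00669 + 0.0128 + 0.0750) = 0.307
Q = 3.187e+08, so δQ = 0.307 × 3.187e+08 = 9.79e+07.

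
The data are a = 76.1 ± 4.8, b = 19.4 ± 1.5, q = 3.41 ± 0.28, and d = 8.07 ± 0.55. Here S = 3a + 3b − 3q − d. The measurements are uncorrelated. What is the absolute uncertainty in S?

Sums and differences: (δS)² = Σ (cᵢ δxᵢ)².
  (3·δa)² = 207;  (3·δb)² = 20.2;  (3·δq)² = 0.706;  (δd)² = 0.303
δS = √(229) = 15.1

15.1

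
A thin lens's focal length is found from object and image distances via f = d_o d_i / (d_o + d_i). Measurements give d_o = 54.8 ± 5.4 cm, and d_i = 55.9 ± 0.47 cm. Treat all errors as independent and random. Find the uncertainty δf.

1.38 cm

∂f/∂d_o = (d_i/(d_o+d_i))² = 0.255;  ∂f/∂d_i = (d_o/(d_o+d_i))² = 0.245
δf = √((∂f/∂d_o · δd_o)² + (∂f/∂d_i · δd_i)²) = √(1.90 + 0.0133) = 1.38 cm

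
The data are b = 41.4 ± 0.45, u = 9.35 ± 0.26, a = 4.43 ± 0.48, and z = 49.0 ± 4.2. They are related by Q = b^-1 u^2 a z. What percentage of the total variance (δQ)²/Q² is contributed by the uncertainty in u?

13.9%

(δQ/Q)² = (-1·δb/b)² + (2·δu/u)² + (1·δa/a)² + (1·δz/z)²
  b term: (-1×0.0109)² = 0.000118
  u term: (2×0.0278)² = 0.00309
  a term: (1×0.108)² = 0.0117
  z term: (1×0.0857)² = 0.00735
Total = 0.0223. Share from u = 0.00309/0.0223 = 0.139.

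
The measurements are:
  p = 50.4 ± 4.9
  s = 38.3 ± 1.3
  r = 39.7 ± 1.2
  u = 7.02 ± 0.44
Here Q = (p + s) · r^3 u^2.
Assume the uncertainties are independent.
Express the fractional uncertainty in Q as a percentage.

16.5%

Let w = p + s = 88.7. δw = √(δp² + δs²) = √(24.0 + 1.69) = 5.07, so δw/w = 0.0572.
Q is then a monomial in w, r, u:
δQ/Q = √((δw/w)² + (3·δr/r)² + (2·δu/u)²) = √(0.00327 + 0.00822 + 0.0157) = 0.165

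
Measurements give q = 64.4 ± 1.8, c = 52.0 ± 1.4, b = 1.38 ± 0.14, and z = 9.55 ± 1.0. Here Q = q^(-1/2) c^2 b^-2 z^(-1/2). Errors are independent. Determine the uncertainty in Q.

Each factor contributes (exponent × relative error)² to (δQ/Q)²:
  (−½·δq/q)² = (-0.5×0.0280)² = 0.000195;  (2·δc/c)² = (2×0.0269)² = 0.00290;  (-2·δb/b)² = (-2×0.101)² = 0.0412;  (−½·δz/z)² = (-0.5×0.105)² = 0.00274
δQ/Q = √(0.0470) = 0.217
Q = 57.3, so δQ = 0.217 × 57.3 = 12.4.

12.4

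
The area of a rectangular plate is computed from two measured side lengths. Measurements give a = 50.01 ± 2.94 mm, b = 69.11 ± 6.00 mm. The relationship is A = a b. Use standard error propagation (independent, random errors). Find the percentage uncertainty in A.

10.5%

Relative error in a monomial: (δA/A)² = Σ (nᵢ · δxᵢ/xᵢ)².
  (1·δa/a)² = (1×0.0588)² = 0.00346;  (1·δb/b)² = (1×0.0868)² = 0.00754
δA/A = √(0.0110) = 0.105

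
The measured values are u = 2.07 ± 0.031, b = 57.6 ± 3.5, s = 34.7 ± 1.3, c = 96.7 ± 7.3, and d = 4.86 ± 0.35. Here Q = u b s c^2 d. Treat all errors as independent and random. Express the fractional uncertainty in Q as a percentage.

Each factor contributes (exponent × relative error)² to (δQ/Q)²:
  (1·δu/u)² = (1×0.0150)² = 0.000224;  (1·δb/b)² = (1×0.0608)² = 0.00369;  (1·δs/s)² = (1×0.0375)² = 0.00140;  (2·δc/c)² = (2×0.0755)² = 0.0228;  (1·δd/d)² = (1×0.0720)² = 0.00519
δQ/Q = √(0.0333) = 0.182

18.2%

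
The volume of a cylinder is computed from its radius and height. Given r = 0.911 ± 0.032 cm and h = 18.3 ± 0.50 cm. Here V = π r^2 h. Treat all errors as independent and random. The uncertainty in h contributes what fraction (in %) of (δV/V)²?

(δV/V)² = (2·δr/r)² + (1·δh/h)²
  r term: (2×0.0351)² = 0.00494
  h term: (1×0.0273)² = 0.000747
Total = 0.00568. Share from h = 0.000747/0.00568 = 0.131.

13.1%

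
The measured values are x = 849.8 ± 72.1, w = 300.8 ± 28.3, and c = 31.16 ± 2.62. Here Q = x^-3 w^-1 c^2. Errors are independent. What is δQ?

Each factor contributes (exponent × relative error)² to (δQ/Q)²:
  (-3·δx/x)² = (-3×0.0848)² = 0.0648;  (-1·δw/w)² = (-1×0.0941)² = 0.00885;  (2·δc/c)² = (2×0.0841)² = 0.0283
δQ/Q = √(0.102) = 0.319
Q = 5.26e-09, so δQ = 0.319 × 5.26e-09 = 1.68e-09.

1.68e-09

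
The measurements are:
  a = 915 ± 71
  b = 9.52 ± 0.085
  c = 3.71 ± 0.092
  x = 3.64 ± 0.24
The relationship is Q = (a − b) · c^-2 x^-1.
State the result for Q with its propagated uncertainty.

Let u = a − b = 905. δu = √(δa² + δb²) = √(5040 + 0.00723) = 71.0, so δu/u = 0.0784.
Q is then a monomial in u, c, x:
δQ/Q = √((δu/u)² + (-2·δc/c)² + (-1·δx/x)²) = √(0.00615 + 0.00246 + 0.00435) = 0.114
Q = 18.1, so δQ = 0.114 × 18.1 = 2.06.

18.1 ± 2.06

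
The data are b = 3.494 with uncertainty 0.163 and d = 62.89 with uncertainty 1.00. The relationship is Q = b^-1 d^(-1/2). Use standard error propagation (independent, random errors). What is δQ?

0.00171

Since Q is a product/quotient, work with relative uncertainties:
  (-1·δb/b)² = (-1×0.0467)² = 0.00218;  (−½·δd/d)² = (-0.5×0.0159)² = 6.32e-05
δQ/Q = √(0.00224) = 0.0473
Q = 0.03609, so δQ = 0.0473 × 0.03609 = 0.00171.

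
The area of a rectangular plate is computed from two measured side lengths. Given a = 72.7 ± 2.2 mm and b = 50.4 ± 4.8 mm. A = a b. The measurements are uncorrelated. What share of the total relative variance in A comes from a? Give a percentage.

9.17%

(δA/A)² = (1·δa/a)² + (1·δb/b)²
  a term: (1×0.0303)² = 0.000916
  b term: (1×0.0952)² = 0.00907
Total = 0.00999. Share from a = 0.000916/0.00999 = 0.0917.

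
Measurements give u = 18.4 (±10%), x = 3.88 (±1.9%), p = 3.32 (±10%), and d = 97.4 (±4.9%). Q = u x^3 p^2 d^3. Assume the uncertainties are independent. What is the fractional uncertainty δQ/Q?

Each factor contributes (exponent × relative error)² to (δQ/Q)²:
  (1·δu/u)² = (1×0.100)² = 0.0100;  (3·δx/x)² = (3×0.0190)² = 0.00325;  (2·δp/p)² = (2×0.100)² = 0.0400;  (3·δd/d)² = (3×0.0490)² = 0.0216
δQ/Q = √(0.0749) = 0.274

0.274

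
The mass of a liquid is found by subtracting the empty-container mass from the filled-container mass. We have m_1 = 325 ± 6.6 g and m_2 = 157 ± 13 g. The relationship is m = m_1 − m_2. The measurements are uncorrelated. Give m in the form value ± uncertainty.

168 ± 14.6 g

For a sum/difference, combine absolute errors in quadrature:
  (δm_1)² = 43.6;  (δm_2)² = 169
δm = √(213) = 14.6 g
m = 168 g.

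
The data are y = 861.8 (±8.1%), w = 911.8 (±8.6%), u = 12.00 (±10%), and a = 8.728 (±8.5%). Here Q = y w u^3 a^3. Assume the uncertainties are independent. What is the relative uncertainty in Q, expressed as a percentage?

41.1%

Q is a product of powers, so relative uncertainties combine in quadrature:
  (1·δy/y)² = (1×0.0810)² = 0.00656;  (1·δw/w)² = (1×0.0860)² = 0.00740;  (3·δu/u)² = (3×0.100)² = 0.0900;  (3·δa/a)² = (3×0.0850)² = 0.0650
δQ/Q = √(0.169) = 0.411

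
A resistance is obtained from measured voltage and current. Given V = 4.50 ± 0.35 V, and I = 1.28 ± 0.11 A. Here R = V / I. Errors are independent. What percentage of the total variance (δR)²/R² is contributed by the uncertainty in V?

(δR/R)² = (1·δV/V)² + (-1·δI/I)²
  V term: (1×0.0778)² = 0.00605
  I term: (-1×0.0859)² = 0.00739
Total = 0.0134. Share from V = 0.00605/0.0134 = 0.450.

45.0%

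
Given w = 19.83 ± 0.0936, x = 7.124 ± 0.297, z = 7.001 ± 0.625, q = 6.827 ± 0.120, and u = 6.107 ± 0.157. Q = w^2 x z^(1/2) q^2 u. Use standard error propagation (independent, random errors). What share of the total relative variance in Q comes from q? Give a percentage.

21.6%

(δQ/Q)² = (2·δw/w)² + (1·δx/x)² + (½·δz/z)² + (2·δq/q)² + (1·δu/u)²
  w term: (2×0.00472)² = 8.91e-05
  x term: (1×0.0417)² = 0.00174
  z term: (0.5×0.0893)² = 0.00199
  q term: (2×0.0176)² = 0.00124
  u term: (1×0.0257)² = 0.000661
Total = 0.00572. Share from q = 0.00124/0.00572 = 0.216.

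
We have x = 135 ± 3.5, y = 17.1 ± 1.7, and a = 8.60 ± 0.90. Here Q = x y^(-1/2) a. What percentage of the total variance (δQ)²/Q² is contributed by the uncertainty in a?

77.7%

(δQ/Q)² = (1·δx/x)² + (−½·δy/y)² + (1·δa/a)²
  x term: (1×0.0259)² = 0.000672
  y term: (-0.5×0.0994)² = 0.00247
  a term: (1×0.105)² = 0.0110
Total = 0.0141. Share from a = 0.0110/0.0141 = 0.777.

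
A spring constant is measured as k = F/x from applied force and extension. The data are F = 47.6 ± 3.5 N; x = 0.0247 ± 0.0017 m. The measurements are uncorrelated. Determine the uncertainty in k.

194 N/m

Relative error in a monomial: (δk/k)² = Σ (nᵢ · δxᵢ/xᵢ)².
  (1·δF/F)² = (1×0.0735)² = 0.00541;  (-1·δx/x)² = (-1×0.0688)² = 0.00474
δk/k = √(0.0101) = 0.101
k = 1930 N/m, so δk = 0.101 × 1930 = 194 N/m.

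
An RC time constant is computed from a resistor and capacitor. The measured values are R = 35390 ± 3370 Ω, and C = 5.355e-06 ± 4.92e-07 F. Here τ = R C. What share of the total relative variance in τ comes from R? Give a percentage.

(δτ/τ)² = (1·δR/R)² + (1·δC/C)²
  R term: (1×0.0952)² = 0.00907
  C term: (1×0.0919)² = 0.00844
Total = 0.0175. Share from R = 0.00907/0.0175 = 0.518.

51.8%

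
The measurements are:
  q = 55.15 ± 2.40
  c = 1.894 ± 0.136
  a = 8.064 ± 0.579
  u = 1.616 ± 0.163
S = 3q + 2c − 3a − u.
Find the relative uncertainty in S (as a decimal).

0.0517

Absolute uncertainties add in quadrature for a linear combination:
  (3·δq)² = 51.8;  (2·δc)² = 0.0740;  (3·δa)² = 3.02;  (δu)² = 0.0266
δS = √(55.0) = 7.41
S = 143.4, so δS/S = 7.41/143.4 = 0.0517.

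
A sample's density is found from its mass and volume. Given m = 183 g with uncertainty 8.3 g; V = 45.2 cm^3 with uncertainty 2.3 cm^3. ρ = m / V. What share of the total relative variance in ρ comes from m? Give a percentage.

44.3%

(δρ/ρ)² = (1·δm/m)² + (-1·δV/V)²
  m term: (1×0.0454)² = 0.00206
  V term: (-1×0.0509)² = 0.00259
Total = 0.00465. Share from m = 0.00206/0.00465 = 0.443.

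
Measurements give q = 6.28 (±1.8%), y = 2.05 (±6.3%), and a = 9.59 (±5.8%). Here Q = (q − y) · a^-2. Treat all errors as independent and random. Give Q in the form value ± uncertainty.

Let u = q − y = 4.23. δu = √(δq² + δy²) = √(0.0128 + 0.0167) = 0.172, so δu/u = 0.0406.
Q is then a monomial in u, a:
δQ/Q = √((δu/u)² + (-2·δa/a)²) = √(0.00165 + 0.0135) = 0.123
Q = 0.0460, so δQ = 0.123 × 0.0460 = 0.00565.

0.0460 ± 0.00565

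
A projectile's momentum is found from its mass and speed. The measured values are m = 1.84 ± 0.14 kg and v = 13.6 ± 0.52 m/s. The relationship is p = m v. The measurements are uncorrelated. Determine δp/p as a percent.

Since p is a product/quotient, work with relative uncertainties:
  (1·δm/m)² = (1×0.0761)² = 0.00579;  (1·δv/v)² = (1×0.0382)² = 0.00146
δp/p = √(0.00725) = 0.0852

8.52%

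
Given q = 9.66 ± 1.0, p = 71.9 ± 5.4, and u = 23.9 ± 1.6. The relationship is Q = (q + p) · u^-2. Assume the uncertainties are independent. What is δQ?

0.0214

Let w = q + p = 81.6. δw = √(δq² + δp²) = √(1.00 + 29.2) = 5.49, so δw/w = 0.0673.
Q is then a monomial in w, u:
δQ/Q = √((δw/w)² + (-2·δu/u)²) = √(0.00453 + 0.0179) = 0.150
Q = 0.143, so δQ = 0.150 × 0.143 = 0.0214.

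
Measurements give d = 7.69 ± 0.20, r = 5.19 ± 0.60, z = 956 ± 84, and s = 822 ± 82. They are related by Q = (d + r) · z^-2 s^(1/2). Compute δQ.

7.64e-05

Let u = d + r = 12.9. δu = √(δd² + δr²) = √(0.0400 + 0.360) = 0.632, so δu/u = 0.0491.
Q is then a monomial in u, z, s:
δQ/Q = √((δu/u)² + (-2·δz/z)² + (½·δs/s)²) = √(0.00241 + 0.0309 + 0.00249) = 0.189
Q = 0.000404, so δQ = 0.189 × 0.000404 = 7.64e-05.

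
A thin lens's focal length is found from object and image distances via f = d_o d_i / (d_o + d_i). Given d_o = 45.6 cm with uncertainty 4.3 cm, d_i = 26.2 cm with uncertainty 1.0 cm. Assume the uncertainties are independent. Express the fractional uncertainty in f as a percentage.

4.21%

∂f/∂d_o = (d_i/(d_o+d_i))² = 0.133;  ∂f/∂d_i = (d_o/(d_o+d_i))² = 0.403
δf = √((∂f/∂d_o · δd_o)² + (∂f/∂d_i · δd_i)²) = √(0.328 + 0.163) = 0.700 cm
f = 16.6 cm, so δf/f = 0.700/16.6 = 0.0421.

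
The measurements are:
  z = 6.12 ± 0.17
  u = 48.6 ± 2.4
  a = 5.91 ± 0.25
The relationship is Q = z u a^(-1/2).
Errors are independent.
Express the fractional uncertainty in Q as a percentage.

6.05%

Since Q is a product/quotient, work with relative uncertainties:
  (1·δz/z)² = (1×0.0278)² = 0.000772;  (1·δu/u)² = (1×0.0494)² = 0.00244;  (−½·δa/a)² = (-0.5×0.0423)² = 0.000447
δQ/Q = √(0.00366) = 0.0605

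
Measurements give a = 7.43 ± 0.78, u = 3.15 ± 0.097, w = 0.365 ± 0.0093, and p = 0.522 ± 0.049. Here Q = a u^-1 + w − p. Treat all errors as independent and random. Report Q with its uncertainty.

2.20 ± 0.263

Let h = a·u^-1 = 2.36. δh/h = √((1·δa/a)² + (-1·δu/u)²) = √(0.0110 + 0.000948) = 0.109, so δh = 0.258.
Q = h + w − p: δQ = √(δh² + δw² + δp²) = √(0.0666 + 8.65e-05 + 0.00240) = 0.263
Q = 2.20.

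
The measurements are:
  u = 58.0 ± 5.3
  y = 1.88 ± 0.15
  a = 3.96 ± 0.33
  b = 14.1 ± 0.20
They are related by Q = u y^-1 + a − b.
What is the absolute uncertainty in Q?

3.76

Let p = u·y^-1 = 30.9. δp/p = √((1·δu/u)² + (-1·δy/y)²) = √(0.00835 + 0.00637) = 0.121, so δp = 3.74.
Q = p + a − b: δQ = √(δp² + δa² + δb²) = √(14.0 + 0.109 + 0.0400) = 3.76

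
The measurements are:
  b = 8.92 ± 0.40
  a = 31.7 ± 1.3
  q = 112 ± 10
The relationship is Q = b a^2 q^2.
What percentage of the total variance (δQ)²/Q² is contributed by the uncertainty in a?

16.6%

(δQ/Q)² = (1·δb/b)² + (2·δa/a)² + (2·δq/q)²
  b term: (1×0.0448)² = 0.00201
  a term: (2×0.0410)² = 0.00673
  q term: (2×0.0893)² = 0.0319
Total = 0.0406. Share from a = 0.00673/0.0406 = 0.166.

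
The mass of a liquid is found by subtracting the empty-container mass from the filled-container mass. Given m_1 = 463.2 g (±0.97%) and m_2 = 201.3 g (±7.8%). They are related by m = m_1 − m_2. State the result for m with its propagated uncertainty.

261.9 ± 16.3 g

Each term contributes (cᵢ δxᵢ)² to (δm)²:
  (δm_1)² = 20.2;  (δm_2)² = 247
δm = √(267) = 16.3 g
m = 261.9 g.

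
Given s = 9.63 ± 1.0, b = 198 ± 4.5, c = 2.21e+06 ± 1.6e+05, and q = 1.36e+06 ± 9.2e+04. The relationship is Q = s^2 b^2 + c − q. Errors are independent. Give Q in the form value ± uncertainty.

Let p = s^2·b^2 = 3.64e+06. δp/p = √((2·δs/s)² + (2·δb/b)²) = √(0.0431 + 0.00207) = 0.213, so δp = 7.73e+05.
Q = p + c − q: δQ = √(δp² + δc² + δq²) = √(5.97e+11 + 2.56e+10 + 8.46e+09) = 7.95e+05
Q = 4.49e+06.

(4.49 ± 0.795) × 10^6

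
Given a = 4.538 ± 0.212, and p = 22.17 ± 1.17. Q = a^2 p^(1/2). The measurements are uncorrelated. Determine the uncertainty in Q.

9.41

Each factor contributes (exponent × relative error)² to (δQ/Q)²:
  (2·δa/a)² = (2×0.0467)² = 0.00873;  (½·δp/p)² = (0.5×0.0528)² = 0.000696
δQ/Q = √(0.00943) = 0.0971
Q = 96.96, so δQ = 0.0971 × 96.96 = 9.41.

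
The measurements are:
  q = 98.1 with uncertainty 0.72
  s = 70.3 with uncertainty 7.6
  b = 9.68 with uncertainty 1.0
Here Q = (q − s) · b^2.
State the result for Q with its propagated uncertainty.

2600 ± 895

Let u = q − s = 27.8. δu = √(δq² + δs²) = √(0.518 + 57.8) = 7.63, so δu/u = 0.275.
Q is then a monomial in u, b:
δQ/Q = √((δu/u)² + (2·δb/b)²) = √(0.0754 + 0.0427) = 0.344
Q = 2600, so δQ = 0.344 × 2600 = 895.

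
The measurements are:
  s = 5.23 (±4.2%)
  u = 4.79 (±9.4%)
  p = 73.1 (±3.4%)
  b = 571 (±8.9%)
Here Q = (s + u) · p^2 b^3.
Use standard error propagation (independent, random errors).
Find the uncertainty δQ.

2.79e+12

Let w = s + u = 10.0. δw = √(δs² + δu²) = √(0.0483 + 0.203) = 0.501, so δw/w = 0.0500.
Q is then a monomial in w, p, b:
δQ/Q = √((δw/w)² + (2·δp/p)² + (3·δb/b)²) = √(0.00250 + 0.00462 + 0.0713) = 0.280
Q = 9.97e+12, so δQ = 0.280 × 9.97e+12 = 2.79e+12.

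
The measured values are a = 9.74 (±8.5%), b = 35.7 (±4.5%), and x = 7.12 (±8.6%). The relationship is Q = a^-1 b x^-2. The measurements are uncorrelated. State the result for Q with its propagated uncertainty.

Products/powers → add relative errors in quadrature, weighted by exponent:
  (-1·δa/a)² = (-1×0.0850)² = 0.00723;  (1·δb/b)² = (1×0.0450)² = 0.00202;  (-2·δx/x)² = (-2×0.0860)² = 0.0296
δQ/Q = √(0.0388) = 0.197
Q = 0.0723, so δQ = 0.197 × 0.0723 = 0.0142.

0.0723 ± 0.0142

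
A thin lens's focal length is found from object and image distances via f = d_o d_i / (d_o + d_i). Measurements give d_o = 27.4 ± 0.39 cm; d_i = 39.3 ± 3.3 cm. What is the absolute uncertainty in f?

∂f/∂d_o = (d_i/(d_o+d_i))² = 0.347;  ∂f/∂d_i = (d_o/(d_o+d_i))² = 0.169
δf = √((∂f/∂d_o · δd_o)² + (∂f/∂d_i · δd_i)²) = √(0.0183 + 0.310) = 0.573 cm

0.573 cm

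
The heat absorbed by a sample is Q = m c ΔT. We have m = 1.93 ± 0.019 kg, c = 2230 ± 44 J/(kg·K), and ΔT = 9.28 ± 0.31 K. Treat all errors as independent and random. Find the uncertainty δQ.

1600 J

Q is a product of powers, so relative uncertainties combine in quadrature:
  (1·δm/m)² = (1×0.00984)² = 9.69e-05;  (1·δc/c)² = (1×0.0197)² = 0.000389;  (1·δΔT/ΔT)² = (1×0.0334)² = 0.00112
δQ/Q = √(0.00160) = 0.0400
Q = 39900 J, so δQ = 0.0400 × 39900 = 1600 J.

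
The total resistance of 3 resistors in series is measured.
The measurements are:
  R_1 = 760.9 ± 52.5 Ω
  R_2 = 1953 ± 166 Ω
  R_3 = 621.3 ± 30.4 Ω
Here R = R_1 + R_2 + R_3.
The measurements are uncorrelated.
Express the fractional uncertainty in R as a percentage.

5.30%

For a sum/difference, combine absolute errors in quadrature:
  (δR_1)² = 2760;  (δR_2)² = 27600;  (δR_3)² = 924
δR = √(31200) = 177 Ω
R = 3335 Ω, so δR/R = 177/3335 = 0.0530.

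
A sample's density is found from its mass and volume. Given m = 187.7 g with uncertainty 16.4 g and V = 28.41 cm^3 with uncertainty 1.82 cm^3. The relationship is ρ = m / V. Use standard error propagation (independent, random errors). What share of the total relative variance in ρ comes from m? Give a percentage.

65.0%

(δρ/ρ)² = (1·δm/m)² + (-1·δV/V)²
  m term: (1×0.0874)² = 0.00763
  V term: (-1×0.0641)² = 0.00410
Total = 0.0117. Share from m = 0.00763/0.0117 = 0.650.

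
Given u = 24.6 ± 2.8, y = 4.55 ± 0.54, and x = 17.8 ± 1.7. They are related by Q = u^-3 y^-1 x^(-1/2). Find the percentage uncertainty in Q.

Since Q is a product/quotient, work with relative uncertainties:
  (-3·δu/u)² = (-3×0.114)² = 0.117;  (-1·δy/y)² = (-1×0.119)² = 0.0141;  (−½·δx/x)² = (-0.5×0.0955)² = 0.00228
δQ/Q = √(0.133) = 0.365

36.5%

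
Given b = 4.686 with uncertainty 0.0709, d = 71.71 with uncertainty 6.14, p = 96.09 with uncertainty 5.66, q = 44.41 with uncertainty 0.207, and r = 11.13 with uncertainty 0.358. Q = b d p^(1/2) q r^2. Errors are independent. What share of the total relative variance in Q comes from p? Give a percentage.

6.89%

(δQ/Q)² = (1·δb/b)² + (1·δd/d)² + (½·δp/p)² + (1·δq/q)² + (2·δr/r)²
  b term: (1×0.0151)² = 0.000229
  d term: (1×0.0856)² = 0.00733
  p term: (0.5×0.0589)² = 0.000867
  q term: (1×0.00466)² = 2.17e-05
  r term: (2×0.0322)² = 0.00414
Total = 0.0126. Share from p = 0.000867/0.0126 = 0.0689.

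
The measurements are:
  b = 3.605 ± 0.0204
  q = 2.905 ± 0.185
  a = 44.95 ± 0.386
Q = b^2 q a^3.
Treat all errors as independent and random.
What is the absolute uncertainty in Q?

2.39e+05

Products/powers → add relative errors in quadrature, weighted by exponent:
  (2·δb/b)² = (2×0.00566)² = 0.000128;  (1·δq/q)² = (1×0.0637)² = 0.00406;  (3·δa/a)² = (3×0.00859)² = 0.000664
δQ/Q = √(0.00485) = 0.0696
Q = 3.429e+06, so δQ = 0.0696 × 3.429e+06 = 2.39e+05.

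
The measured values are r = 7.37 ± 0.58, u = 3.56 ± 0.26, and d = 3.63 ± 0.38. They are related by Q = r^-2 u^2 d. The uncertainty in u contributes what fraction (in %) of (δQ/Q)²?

(δQ/Q)² = (-2·δr/r)² + (2·δu/u)² + (1·δd/d)²
  r term: (-2×0.0787)² = 0.0248
  u term: (2×0.0730)² = 0.0213
  d term: (1×0.105)² = 0.0110
Total = 0.0571. Share from u = 0.0213/0.0571 = 0.374.

37.4%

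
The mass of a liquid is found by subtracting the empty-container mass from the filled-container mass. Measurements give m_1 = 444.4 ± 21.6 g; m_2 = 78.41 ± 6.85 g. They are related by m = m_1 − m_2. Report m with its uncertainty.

Each term contributes (cᵢ δxᵢ)² to (δm)²:
  (δm_1)² = 467;  (δm_2)² = 46.9
δm = √(513) = 22.7 g
m = 366.0 g.

366.0 ± 22.7 g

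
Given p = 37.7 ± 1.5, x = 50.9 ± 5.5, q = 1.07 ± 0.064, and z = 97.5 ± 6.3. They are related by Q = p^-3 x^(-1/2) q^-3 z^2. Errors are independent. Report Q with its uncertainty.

For a monomial Q ∝ p^-3, x^(-1/2), q^-3, z^2, fractional errors add in quadrature:
  (-3·δp/p)² = (-3×0.0398)² = 0.0142;  (−½·δx/x)² = (-0.5×0.108)² = 0.00292;  (-3·δq/q)² = (-3×0.0598)² = 0.0322;  (2·δz/z)² = (2×0.0646)² = 0.0167
δQ/Q = √(0.0661) = 0.257
Q = 0.0203, so δQ = 0.257 × 0.0203 = 0.00522.

0.0203 ± 0.00522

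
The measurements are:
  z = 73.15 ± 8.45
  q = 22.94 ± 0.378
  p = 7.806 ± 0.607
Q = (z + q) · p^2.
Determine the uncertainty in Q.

Let u = z + q = 96.09. δu = √(δz² + δq²) = √(71.4 + 0.143) = 8.46, so δu/u = 0.0880.
Q is then a monomial in u, p:
δQ/Q = √((δu/u)² + (2·δp/p)²) = √(0.00775 + 0.0242) = 0.179
Q = 5855, so δQ = 0.179 × 5855 = 1050.

1050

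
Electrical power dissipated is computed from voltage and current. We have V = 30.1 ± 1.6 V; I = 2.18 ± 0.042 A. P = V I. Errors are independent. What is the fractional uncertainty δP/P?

Each factor contributes (exponent × relative error)² to (δP/P)²:
  (1·δV/V)² = (1×0.0532)² = 0.00283;  (1·δI/I)² = (1×0.0193)² = 0.000371
δP/P = √(0.00320) = 0.0565

0.0565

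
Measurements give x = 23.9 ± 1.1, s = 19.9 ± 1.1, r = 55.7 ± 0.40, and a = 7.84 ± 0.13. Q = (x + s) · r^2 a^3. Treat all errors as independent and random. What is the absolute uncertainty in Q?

Let u = x + s = 43.8. δu = √(δx² + δs²) = √(1.21 + 1.21) = 1.56, so δu/u = 0.0355.
Q is then a monomial in u, r, a:
δQ/Q = √((δu/u)² + (2·δr/r)² + (3·δa/a)²) = √(0.00126 + 0.000206 + 0.00247) = 0.0628
Q = 6.55e+07, so δQ = 0.0628 × 6.55e+07 = 4.11e+06.

4.11e+06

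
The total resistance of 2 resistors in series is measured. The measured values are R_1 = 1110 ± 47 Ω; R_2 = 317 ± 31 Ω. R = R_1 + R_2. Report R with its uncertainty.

R is a linear combination, so absolute uncertainties add in quadrature:
  (δR_1)² = 2210;  (δR_2)² = 961
δR = √(3170) = 56.3 Ω
R = 1430 Ω.

1430 ± 56.3 Ω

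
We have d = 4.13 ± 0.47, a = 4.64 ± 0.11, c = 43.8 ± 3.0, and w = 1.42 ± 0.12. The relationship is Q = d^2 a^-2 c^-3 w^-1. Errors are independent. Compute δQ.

For a monomial Q ∝ d^2, a^-2, c^-3, w^-1, fractional errors add in quadrature:
  (2·δd/d)² = (2×0.114)² = 0.0518;  (-2·δa/a)² = (-2×0.0237)² = 0.00225;  (-3·δc/c)² = (-3×0.0685)² = 0.0422;  (-1·δw/w)² = (-1×0.0845)² = 0.00714
δQ/Q = √(0.103) = 0.322
Q = 6.64e-06, so δQ = 0.322 × 6.64e-06 = 2.14e-06.

2.14e-06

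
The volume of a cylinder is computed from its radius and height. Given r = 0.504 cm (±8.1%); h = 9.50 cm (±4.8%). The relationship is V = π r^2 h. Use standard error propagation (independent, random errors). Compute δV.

1.28 cm^3

Products/powers → add relative errors in quadrature, weighted by exponent:
  (2·δr/r)² = (2×0.0810)² = 0.0262;  (1·δh/h)² = (1×0.0480)² = 0.00230
δV/V = √(0.0285) = 0.169
V = 7.58 cm^3, so δV = 0.169 × 7.58 = 1.28 cm^3.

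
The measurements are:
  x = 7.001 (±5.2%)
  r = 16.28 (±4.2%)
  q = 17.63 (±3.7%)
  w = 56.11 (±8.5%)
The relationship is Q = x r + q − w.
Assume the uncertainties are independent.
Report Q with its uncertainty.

75.50 ± 9.01

Let p = x·r = 114.0. δp/p = √((1·δx/x)² + (1·δr/r)²) = √(0.00270 + 0.00176) = 0.0668, so δp = 7.62.
Q = p + q − w: δQ = √(δp² + δq² + δw²) = √(58.0 + 0.426 + 22.7) = 9.01
Q = 75.50.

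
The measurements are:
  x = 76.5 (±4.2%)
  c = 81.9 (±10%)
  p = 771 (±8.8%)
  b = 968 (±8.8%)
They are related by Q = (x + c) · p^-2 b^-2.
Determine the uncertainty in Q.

7.25e-11

Let u = x + c = 158. δu = √(δx² + δc²) = √(10.3 + 67.1) = 8.80, so δu/u = 0.0555.
Q is then a monomial in u, p, b:
δQ/Q = √((δu/u)² + (-2·δp/p)² + (-2·δb/b)²) = √(0.00308 + 0.0310 + 0.0310) = 0.255
Q = 2.84e-10, so δQ = 0.255 × 2.84e-10 = 7.25e-11.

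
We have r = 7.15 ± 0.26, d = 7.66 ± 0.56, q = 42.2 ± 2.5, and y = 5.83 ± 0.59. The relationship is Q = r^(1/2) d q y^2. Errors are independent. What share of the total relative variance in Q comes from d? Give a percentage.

(δQ/Q)² = (½·δr/r)² + (1·δd/d)² + (1·δq/q)² + (2·δy/y)²
  r term: (0.5×0.0364)² = 0.000331
  d term: (1×0.0731)² = 0.00534
  q term: (1×0.0592)² = 0.00351
  y term: (2×0.101)² = 0.0410
Total = 0.0502. Share from d = 0.00534/0.0502 = 0.107.

10.7%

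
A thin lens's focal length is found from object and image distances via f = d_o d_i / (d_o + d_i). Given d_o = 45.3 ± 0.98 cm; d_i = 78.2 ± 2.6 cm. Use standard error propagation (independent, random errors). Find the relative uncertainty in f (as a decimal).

∂f/∂d_o = (d_i/(d_o+d_i))² = 0.401;  ∂f/∂d_i = (d_o/(d_o+d_i))² = 0.135
δf = √((∂f/∂d_o · δd_o)² + (∂f/∂d_i · δd_i)²) = √(0.154 + 0.122) = 0.526 cm
f = 28.7 cm, so δf/f = 0.526/28.7 = 0.0183.

0.0183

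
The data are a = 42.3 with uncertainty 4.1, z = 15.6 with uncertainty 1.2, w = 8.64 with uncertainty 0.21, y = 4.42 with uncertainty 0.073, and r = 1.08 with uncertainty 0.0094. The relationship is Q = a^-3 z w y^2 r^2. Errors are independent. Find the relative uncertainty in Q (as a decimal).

Relative error in a monomial: (δQ/Q)² = Σ (nᵢ · δxᵢ/xᵢ)².
  (-3·δa/a)² = (-3×0.0969)² = 0.0846;  (1·δz/z)² = (1×0.0769)² = 0.00592;  (1·δw/w)² = (1×0.0243)² = 0.000591;  (2·δy/y)² = (2×0.0165)² = 0.00109;  (2·δr/r)² = (2×0.00870)² = 0.000303
δQ/Q = √(0.0925) = 0.304

0.304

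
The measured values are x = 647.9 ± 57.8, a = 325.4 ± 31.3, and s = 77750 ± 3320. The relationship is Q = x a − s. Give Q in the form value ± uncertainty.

Let p = x·a = 210800. δp/p = √((1·δx/x)² + (1·δa/a)²) = √(0.00796 + 0.00925) = 0.131, so δp = 27700.
Q = p − s: δQ = √(δp² + δs²) = √(7.65e+08 + 1.1e+07) = 27900
Q = 133100.

133100 ± 27900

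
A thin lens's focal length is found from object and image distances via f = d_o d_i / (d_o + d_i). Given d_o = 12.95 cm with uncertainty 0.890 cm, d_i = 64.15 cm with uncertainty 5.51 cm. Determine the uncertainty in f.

∂f/∂d_o = (d_i/(d_o+d_i))² = 0.692;  ∂f/∂d_i = (d_o/(d_o+d_i))² = 0.0282
δf = √((∂f/∂d_o · δd_o)² + (∂f/∂d_i · δd_i)²) = √(0.380 + 0.0242) = 0.635 cm

0.635 cm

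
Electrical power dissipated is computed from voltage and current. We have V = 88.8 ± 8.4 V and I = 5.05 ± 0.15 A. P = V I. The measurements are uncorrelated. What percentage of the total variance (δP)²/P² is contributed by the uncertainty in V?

(δP/P)² = (1·δV/V)² + (1·δI/I)²
  V term: (1×0.0946)² = 0.00895
  I term: (1×0.0297)² = 0.000882
Total = 0.00983. Share from V = 0.00895/0.00983 = 0.910.

91.0%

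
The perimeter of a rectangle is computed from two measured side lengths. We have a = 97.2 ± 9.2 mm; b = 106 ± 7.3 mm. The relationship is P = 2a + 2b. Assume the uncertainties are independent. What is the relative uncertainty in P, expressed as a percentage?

5.78%

For a sum/difference, combine absolute errors in quadrature:
  (2·δa)² = 339;  (2·δb)² = 213
δP = √(552) = 23.5 mm
P = 406 mm, so δP/P = 23.5/406 = 0.0578.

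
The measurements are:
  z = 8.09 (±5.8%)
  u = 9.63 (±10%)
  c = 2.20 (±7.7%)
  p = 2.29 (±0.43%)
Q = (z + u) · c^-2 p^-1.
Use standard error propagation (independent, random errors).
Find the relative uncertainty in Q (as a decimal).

0.165

Let w = z + u = 17.7. δw = √(δz² + δu²) = √(0.220 + 0.927) = 1.07, so δw/w = 0.0605.
Q is then a monomial in w, c, p:
δQ/Q = √((δw/w)² + (-2·δc/c)² + (-1·δp/p)²) = √(0.00365 + 0.0237 + 1.85e-05) = 0.165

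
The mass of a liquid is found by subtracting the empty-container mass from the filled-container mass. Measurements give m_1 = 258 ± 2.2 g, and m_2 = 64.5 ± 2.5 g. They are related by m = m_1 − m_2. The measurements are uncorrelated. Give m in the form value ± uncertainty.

For a sum/difference, combine absolute errors in quadrature:
  (δm_1)² = 4.84;  (δm_2)² = 6.25
δm = √(11.1) = 3.33 g
m = 194 g.

194 ± 3.33 g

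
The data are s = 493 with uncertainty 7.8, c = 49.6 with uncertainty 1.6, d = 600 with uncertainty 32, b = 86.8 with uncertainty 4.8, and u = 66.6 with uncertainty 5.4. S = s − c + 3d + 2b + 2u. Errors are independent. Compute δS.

97.4

S is a linear combination, so absolute uncertainties add in quadrature:
  (δs)² = 60.8;  (δc)² = 2.56;  (3·δd)² = 9220;  (2·δb)² = 92.2;  (2·δu)² = 117
δS = √(9490) = 97.4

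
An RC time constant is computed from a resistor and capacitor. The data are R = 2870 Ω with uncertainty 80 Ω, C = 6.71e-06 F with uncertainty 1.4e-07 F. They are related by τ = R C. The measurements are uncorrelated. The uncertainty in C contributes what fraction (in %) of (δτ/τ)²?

35.9%

(δτ/τ)² = (1·δR/R)² + (1·δC/C)²
  R term: (1×0.0279)² = 0.000777
  C term: (1×0.0209)² = 0.000435
Total = 0.00121. Share from C = 0.000435/0.00121 = 0.359.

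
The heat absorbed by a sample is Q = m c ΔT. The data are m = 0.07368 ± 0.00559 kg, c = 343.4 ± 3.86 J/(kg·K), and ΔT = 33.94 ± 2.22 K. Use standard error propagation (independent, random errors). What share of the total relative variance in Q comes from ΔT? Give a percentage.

(δQ/Q)² = (1·δm/m)² + (1·δc/c)² + (1·δΔT/ΔT)²
  m term: (1×0.0759)² = 0.00576
  c term: (1×0.0112)² = 0.000126
  ΔT term: (1×0.0654)² = 0.00428
Total = 0.0102. Share from ΔT = 0.00428/0.0102 = 0.421.

42.1%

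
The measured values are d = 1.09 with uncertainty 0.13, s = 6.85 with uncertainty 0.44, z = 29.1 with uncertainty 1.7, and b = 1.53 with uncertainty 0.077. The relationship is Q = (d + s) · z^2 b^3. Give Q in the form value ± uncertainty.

Let u = d + s = 7.94. δu = √(δd² + δs²) = √(0.0169 + 0.194) = 0.459, so δu/u = 0.0578.
Q is then a monomial in u, z, b:
δQ/Q = √((δu/u)² + (2·δz/z)² + (3·δb/b)²) = √(0.00334 + 0.0137 + 0.0228) = 0.199
Q = 24100, so δQ = 0.199 × 24100 = 4800.

24100 ± 4800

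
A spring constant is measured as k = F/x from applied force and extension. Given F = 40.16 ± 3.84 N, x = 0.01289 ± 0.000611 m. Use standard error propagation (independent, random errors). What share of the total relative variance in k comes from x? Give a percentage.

19.7%

(δk/k)² = (1·δF/F)² + (-1·δx/x)²
  F term: (1×0.0956)² = 0.00914
  x term: (-1×0.0474)² = 0.00225
Total = 0.0114. Share from x = 0.00225/0.0114 = 0.197.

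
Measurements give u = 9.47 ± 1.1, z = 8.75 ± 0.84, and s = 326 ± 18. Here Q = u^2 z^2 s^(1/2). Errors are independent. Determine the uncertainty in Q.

Each factor contributes (exponent × relative error)² to (δQ/Q)²:
  (2·δu/u)² = (2×0.116)² = 0.0540;  (2·δz/z)² = (2×0.0960)² = 0.0369;  (½·δs/s)² = (0.5×0.0552)² = 0.000762
δQ/Q = √(0.0916) = 0.303
Q = 1.24e+05, so δQ = 0.303 × 1.24e+05 = 37500.

37500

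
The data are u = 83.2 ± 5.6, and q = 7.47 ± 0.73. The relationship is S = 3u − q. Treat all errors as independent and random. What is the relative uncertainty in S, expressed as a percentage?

6.94%

S is a linear combination, so absolute uncertainties add in quadrature:
  (3·δu)² = 282;  (δq)² = 0.533
δS = √(283) = 16.8
S = 242, so δS/S = 16.8/242 = 0.0694.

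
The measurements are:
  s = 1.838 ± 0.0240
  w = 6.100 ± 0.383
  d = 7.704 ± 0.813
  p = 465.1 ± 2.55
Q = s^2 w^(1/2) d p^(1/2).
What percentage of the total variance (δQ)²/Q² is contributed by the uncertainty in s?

(δQ/Q)² = (2·δs/s)² + (½·δw/w)² + (1·δd/d)² + (½·δp/p)²
  s term: (2×0.0131)² = 0.000682
  w term: (0.5×0.0628)² = 0.000986
  d term: (1×0.106)² = 0.0111
  p term: (0.5×0.00548)² = 7.51e-06
Total = 0.0128. Share from s = 0.000682/0.0128 = 0.0532.

5.32%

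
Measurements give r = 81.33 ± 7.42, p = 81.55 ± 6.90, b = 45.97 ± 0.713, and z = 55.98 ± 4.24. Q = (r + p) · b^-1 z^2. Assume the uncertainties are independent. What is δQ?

1830

Let u = r + p = 162.9. δu = √(δr² + δp²) = √(55.1 + 47.6) = 10.1, so δu/u = 0.0622.
Q is then a monomial in u, b, z:
δQ/Q = √((δu/u)² + (-1·δb/b)² + (2·δz/z)²) = √(0.00387 + 0.000241 + 0.0229) = 0.164
Q = 11100, so δQ = 0.164 × 11100 = 1830.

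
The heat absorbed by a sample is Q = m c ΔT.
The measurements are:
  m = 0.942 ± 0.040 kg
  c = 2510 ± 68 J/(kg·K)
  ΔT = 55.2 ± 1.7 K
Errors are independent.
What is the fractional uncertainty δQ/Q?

0.0590

Products/powers → add relative errors in quadrature, weighted by exponent:
  (1·δm/m)² = (1×0.0425)² = 0.00180;  (1·δc/c)² = (1×0.0271)² = 0.000734;  (1·δΔT/ΔT)² = (1×0.0308)² = 0.000948
δQ/Q = √(0.00349) = 0.0590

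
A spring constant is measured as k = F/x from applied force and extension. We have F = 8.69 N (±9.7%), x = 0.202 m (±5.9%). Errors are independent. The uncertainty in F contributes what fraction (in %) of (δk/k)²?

73.0%

(δk/k)² = (1·δF/F)² + (-1·δx/x)²
  F term: (1×0.0970)² = 0.00941
  x term: (-1×0.0590)² = 0.00348
Total = 0.0129. Share from F = 0.00941/0.0129 = 0.730.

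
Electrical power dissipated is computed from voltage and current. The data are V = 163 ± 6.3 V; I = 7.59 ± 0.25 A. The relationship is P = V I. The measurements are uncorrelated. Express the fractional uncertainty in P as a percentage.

Products/powers → add relative errors in quadrature, weighted by exponent:
  (1·δV/V)² = (1×0.0387)² = 0.00149;  (1·δI/I)² = (1×0.0329)² = 0.00108
δP/P = √(0.00258) = 0.0508

5.08%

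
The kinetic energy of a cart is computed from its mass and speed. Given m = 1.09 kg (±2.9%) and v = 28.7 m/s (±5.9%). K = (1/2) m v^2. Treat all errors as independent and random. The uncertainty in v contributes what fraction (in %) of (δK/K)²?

94.3%

(δK/K)² = (1·δm/m)² + (2·δv/v)²
  m term: (1×0.0290)² = 0.000841
  v term: (2×0.0590)² = 0.0139
Total = 0.0148. Share from v = 0.0139/0.0148 = 0.943.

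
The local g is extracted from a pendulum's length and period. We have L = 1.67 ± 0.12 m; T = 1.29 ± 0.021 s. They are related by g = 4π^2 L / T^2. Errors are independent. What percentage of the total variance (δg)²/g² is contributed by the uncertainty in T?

(δg/g)² = (1·δL/L)² + (-2·δT/T)²
  L term: (1×0.0719)² = 0.00516
  T term: (-2×0.0163)² = 0.00106
Total = 0.00622. Share from T = 0.00106/0.00622 = 0.170.

17.0%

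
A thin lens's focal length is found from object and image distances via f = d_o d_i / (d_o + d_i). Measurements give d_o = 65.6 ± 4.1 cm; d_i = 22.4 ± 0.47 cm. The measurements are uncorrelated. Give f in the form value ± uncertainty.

∂f/∂d_o = (d_i/(d_o+d_i))² = 0.0648;  ∂f/∂d_i = (d_o/(d_o+d_i))² = 0.556
δf = √((∂f/∂d_o · δd_o)² + (∂f/∂d_i · δd_i)²) = √(0.0706 + 0.0682) = 0.373 cm
f = 16.7 cm.

16.7 ± 0.373 cm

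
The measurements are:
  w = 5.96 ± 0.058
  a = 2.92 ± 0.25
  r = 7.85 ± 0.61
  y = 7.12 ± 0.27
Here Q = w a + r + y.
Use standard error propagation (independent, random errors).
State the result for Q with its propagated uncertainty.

Let p = w·a = 17.4. δp/p = √((1·δw/w)² + (1·δa/a)²) = √(9.47e-05 + 0.00733) = 0.0862, so δp = 1.50.
Q = p + r + y: δQ = √(δp² + δr² + δy²) = √(2.25 + 0.372 + 0.0729) = 1.64
Q = 32.4.

32.4 ± 1.64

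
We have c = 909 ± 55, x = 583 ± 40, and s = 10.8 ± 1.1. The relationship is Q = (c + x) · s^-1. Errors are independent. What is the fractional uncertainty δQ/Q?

0.112

Let u = c + x = 1490. δu = √(δc² + δx²) = √(3020 + 1600) = 68.0, so δu/u = 0.0456.
Q is then a monomial in u, s:
δQ/Q = √((δu/u)² + (-1·δs/s)²) = √(0.00208 + 0.0104) = 0.112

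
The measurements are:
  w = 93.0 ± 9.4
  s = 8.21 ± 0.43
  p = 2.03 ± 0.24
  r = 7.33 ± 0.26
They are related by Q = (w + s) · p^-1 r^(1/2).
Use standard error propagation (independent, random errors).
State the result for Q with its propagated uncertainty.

135 ± 20.4

Let u = w + s = 101. δu = √(δw² + δs²) = √(88.4 + 0.185) = 9.41, so δu/u = 0.0930.
Q is then a monomial in u, p, r:
δQ/Q = √((δu/u)² + (-1·δp/p)² + (½·δr/r)²) = √(0.00864 + 0.0140 + 0.000315) = 0.151
Q = 135, so δQ = 0.151 × 135 = 20.4.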